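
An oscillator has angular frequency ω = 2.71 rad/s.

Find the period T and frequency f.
T = 2π/ω = 2π/2.71 = 2.319 s; f = ω/2π = 0.4313 Hz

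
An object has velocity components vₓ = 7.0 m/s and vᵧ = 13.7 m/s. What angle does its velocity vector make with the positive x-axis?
θ = arctan(vᵧ/vₓ) = arctan(13.7/7.0) = 62.94°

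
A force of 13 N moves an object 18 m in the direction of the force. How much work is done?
W = Fd = 13×18 = 234.0 J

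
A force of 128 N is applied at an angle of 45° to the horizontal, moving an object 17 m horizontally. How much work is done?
W = Fd cosθ = 128×17×cos(45°) = 1538.7 J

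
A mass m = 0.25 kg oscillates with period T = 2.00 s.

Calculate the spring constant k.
T = 2π√(m/k) → k = m(2π/T)² = 0.25×(2π/2.0)² = 2.467 N/m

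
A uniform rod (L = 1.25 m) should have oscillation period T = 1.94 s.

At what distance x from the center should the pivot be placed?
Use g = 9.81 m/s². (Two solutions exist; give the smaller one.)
T = 2π√((L²/12 + x²)/(gx)). Let c = T²g/(4π²) = 0.9352.
x² − cx + L²/12 = 0 → x = (c − √(c² − L²/3))/2 = 0.1702 m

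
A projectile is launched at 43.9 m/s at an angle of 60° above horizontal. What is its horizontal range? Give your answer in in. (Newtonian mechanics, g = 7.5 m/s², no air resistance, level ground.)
R = v₀² sin(2θ) / g (with unit conversion) = 8761.0 in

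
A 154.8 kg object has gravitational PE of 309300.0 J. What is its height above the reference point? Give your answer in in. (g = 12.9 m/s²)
PE = mgh → h = PE/(mg) = 3.093e+05 J / (154.8 kg × 12.9 m/s²) = 154.9 m = 6098.0 in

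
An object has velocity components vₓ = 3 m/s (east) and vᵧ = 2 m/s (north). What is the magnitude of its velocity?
|v| = √(vₓ² + vᵧ²) = √(3² + 2²) = √(13) = 3.61 m/s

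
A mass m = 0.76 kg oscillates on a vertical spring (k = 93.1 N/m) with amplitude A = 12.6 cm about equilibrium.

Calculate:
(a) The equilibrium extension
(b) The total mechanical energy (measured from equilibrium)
x_eq = mg/k = 0.76×9.81/93.1 = 0.08008 m = 8.008 cm
E = ½kA² = ½×93.1×(0.126)² = 0.739 J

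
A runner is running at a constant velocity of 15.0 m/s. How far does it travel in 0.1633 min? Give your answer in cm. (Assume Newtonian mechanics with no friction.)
d = vt (with unit conversion) = 14700.0 cm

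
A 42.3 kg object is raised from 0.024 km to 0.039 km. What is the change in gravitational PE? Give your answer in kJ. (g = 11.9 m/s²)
ΔPE = mg(h₂ − h₁) = 42.3 kg × 11.9 m/s² × (39 − 24) m = 7551 J = 7.551 kJ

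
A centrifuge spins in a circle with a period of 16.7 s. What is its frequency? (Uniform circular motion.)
f = 1/T = 1/16.7 = 0.0599 Hz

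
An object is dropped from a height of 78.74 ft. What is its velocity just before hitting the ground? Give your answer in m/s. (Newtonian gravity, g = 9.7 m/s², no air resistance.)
v = √(2gh) (with unit conversion) = 21.58 m/s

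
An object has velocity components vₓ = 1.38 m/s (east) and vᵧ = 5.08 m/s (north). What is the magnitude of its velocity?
|v| = √(vₓ² + vᵧ²) = √(1.38² + 5.08²) = √(27.7108) = 5.26 m/s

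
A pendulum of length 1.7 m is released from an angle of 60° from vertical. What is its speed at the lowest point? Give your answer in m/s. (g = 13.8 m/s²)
h = L(1 − cosθ) = 1.7×(1 − cos60°) = 0.85 m
v = √(2gh) = √(2×13.8×0.85) = 4.844 m/s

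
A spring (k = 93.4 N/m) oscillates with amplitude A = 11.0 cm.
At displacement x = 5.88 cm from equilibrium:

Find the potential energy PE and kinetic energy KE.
E_total = ½kA² = ½×93.4×(0.11)² = 0.5651 J
PE = ½kx² = ½×93.4×(0.0588)² = 0.1615 J
KE = E_total − PE = 0.4036 J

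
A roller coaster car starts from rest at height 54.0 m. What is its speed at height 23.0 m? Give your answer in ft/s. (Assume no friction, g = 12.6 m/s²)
mgh₁ = ½mv₂² + mgh₂ → v₂ = √(2g(h₁−h₂)) = √(2×12.6×(54−23)) = 27.95 m/s = 91.7 ft/s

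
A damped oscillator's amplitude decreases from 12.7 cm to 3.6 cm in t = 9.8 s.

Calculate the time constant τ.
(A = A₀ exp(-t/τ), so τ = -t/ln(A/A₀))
A/A₀ = 3.6/12.7 = 0.2835; ln(A/A₀) = -1.261
τ = −t/ln(A/A₀) = −9.8/-1.261 = 7.774 s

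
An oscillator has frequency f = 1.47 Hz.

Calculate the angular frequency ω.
ω = 2πf = 2π×1.47 = 9.236 rad/s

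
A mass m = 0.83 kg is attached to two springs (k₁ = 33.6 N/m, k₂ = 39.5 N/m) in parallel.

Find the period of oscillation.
k_eq = k₁+k₂ = 73.1 N/m
T = 2π√(m/k_eq) = 2π√(0.83/73.1) = 0.6695 s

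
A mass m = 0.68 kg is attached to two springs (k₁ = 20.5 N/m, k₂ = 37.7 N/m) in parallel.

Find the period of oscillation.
k_eq = k₁+k₂ = 58.2 N/m
T = 2π√(m/k_eq) = 2π√(0.68/58.2) = 0.6792 s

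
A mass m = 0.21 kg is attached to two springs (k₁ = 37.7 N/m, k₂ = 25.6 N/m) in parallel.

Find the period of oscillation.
k_eq = k₁+k₂ = 63.3 N/m
T = 2π√(m/k_eq) = 2π√(0.21/63.3) = 0.3619 s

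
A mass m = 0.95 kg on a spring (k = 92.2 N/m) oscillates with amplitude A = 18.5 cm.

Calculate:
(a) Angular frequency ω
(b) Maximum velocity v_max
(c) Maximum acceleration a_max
ω = √(k/m) = √(92.2/0.95) = 9.852 rad/s
v_max = ωA = 9.852×0.185 = 1.823 m/s
a_max = ω²A = 9.852²×0.185 = 17.95 m/s²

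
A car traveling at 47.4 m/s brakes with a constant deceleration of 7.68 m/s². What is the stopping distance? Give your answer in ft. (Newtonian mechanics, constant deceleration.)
d = v₀² / (2a) (with unit conversion) = 479.9 ft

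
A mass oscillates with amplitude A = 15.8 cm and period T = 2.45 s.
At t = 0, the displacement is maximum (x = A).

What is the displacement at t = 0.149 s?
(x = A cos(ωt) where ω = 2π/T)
ω = 2π/T = 2π/2.45 = 2.565 rad/s
x = A cos(ωt) = 15.8×cos(2.565×0.149) = 14.66 cm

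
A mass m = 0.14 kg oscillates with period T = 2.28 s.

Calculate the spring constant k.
T = 2π√(m/k) → k = m(2π/T)² = 0.14×(2π/2.28)² = 1.063 N/m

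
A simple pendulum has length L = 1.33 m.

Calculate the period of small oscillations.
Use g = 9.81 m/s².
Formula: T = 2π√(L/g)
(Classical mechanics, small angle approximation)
T = 2π√(L/g) = 2π√(1.33/9.81) = 2.314 s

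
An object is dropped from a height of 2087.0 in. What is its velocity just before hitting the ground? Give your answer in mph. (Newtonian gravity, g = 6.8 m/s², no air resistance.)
v = √(2gh) (with unit conversion) = 60.06 mph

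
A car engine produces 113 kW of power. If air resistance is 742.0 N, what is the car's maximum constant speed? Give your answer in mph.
P = Fv → v = P/F = 113000 W / 742 N = 152.3 m/s = 340.7 mph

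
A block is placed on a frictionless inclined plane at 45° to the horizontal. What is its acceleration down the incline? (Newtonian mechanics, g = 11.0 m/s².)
a = g sin(θ) = 11.0 × sin(45°) = 11.0 × 0.7071 = 7.78 m/s²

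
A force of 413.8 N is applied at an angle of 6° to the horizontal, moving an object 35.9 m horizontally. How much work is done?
W = Fd cosθ = 413.8×35.9×cos(6°) = 14774.0 J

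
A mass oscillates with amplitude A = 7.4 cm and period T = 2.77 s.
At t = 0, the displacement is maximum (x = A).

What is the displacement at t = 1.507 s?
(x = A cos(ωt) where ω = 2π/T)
ω = 2π/T = 2π/2.77 = 2.268 rad/s
x = A cos(ωt) = 7.4×cos(2.268×1.507) = -7.118 cm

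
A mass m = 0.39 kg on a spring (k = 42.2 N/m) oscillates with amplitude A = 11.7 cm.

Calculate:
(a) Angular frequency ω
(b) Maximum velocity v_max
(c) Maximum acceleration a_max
ω = √(k/m) = √(42.2/0.39) = 10.4 rad/s
v_max = ωA = 10.4×0.117 = 1.217 m/s
a_max = ω²A = 10.4²×0.117 = 12.66 m/s²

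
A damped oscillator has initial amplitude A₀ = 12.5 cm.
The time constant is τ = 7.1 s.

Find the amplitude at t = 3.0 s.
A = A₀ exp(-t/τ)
A = A₀ exp(−t/τ) = 12.5×exp(−3.0/7.1) = 8.192 cm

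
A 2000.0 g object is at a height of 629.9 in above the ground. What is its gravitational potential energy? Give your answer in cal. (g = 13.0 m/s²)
PE = mgh = 2 kg × 13.0 m/s² × 16 m = 416 J = 99.42 cal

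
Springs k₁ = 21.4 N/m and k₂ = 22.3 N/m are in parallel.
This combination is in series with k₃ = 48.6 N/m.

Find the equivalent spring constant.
k₁₂ = k₁ + k₂ = 43.7 N/m (parallel)
1/k_eq = 1/k₁₂ + 1/k₃ → k_eq = 23.01 N/m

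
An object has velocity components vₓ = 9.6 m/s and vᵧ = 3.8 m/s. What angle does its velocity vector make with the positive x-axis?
θ = arctan(vᵧ/vₓ) = arctan(3.8/9.6) = 21.6°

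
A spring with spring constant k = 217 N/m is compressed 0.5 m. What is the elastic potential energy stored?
PE = ½kx² = ½×217×0.5² = 27.12 J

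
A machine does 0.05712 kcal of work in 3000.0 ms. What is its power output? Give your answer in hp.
P = W/t = 239 J / 3 s = 79.66 W = 0.1068 hp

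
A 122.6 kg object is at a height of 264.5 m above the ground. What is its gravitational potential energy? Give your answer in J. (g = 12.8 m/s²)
PE = mgh = 122.6 kg × 12.8 m/s² × 264.5 m = 4.151e+05 J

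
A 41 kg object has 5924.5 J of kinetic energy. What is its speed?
KE = ½mv² → v = √(2KE/m) = √(2×5924.5/41) = 17.0 m/s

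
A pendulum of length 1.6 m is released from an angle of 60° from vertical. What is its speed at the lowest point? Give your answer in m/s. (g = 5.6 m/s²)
h = L(1 − cosθ) = 1.6×(1 − cos60°) = 0.8 m
v = √(2gh) = √(2×5.6×0.8) = 2.993 m/s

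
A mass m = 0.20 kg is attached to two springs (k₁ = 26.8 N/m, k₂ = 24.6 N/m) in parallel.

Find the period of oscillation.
k_eq = k₁+k₂ = 51.4 N/m
T = 2π√(m/k_eq) = 2π√(0.2/51.4) = 0.3919 s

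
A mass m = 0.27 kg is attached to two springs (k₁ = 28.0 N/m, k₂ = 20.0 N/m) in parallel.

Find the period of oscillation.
k_eq = k₁+k₂ = 48 N/m
T = 2π√(m/k_eq) = 2π√(0.27/48) = 0.4712 s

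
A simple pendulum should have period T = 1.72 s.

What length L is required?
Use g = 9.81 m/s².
T = 2π√(L/g) → L = g(T/2π)² = 9.81×(1.72/2π)² = 0.7351 m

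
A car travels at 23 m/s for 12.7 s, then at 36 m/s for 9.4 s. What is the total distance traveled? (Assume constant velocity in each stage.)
d₁ = v₁t₁ = 23 × 12.7 = 292.1 m
d₂ = v₂t₂ = 36 × 9.4 = 338.4 m
d_total = 292.1 + 338.4 = 630.5 m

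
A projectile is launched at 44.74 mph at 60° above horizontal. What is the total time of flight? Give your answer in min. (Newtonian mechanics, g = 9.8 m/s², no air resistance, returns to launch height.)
T = 2v₀sin(θ)/g (with unit conversion) = 0.05891 min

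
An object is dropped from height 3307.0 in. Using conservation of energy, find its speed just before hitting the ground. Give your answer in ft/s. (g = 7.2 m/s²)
mgh = ½mv² → v = √(2gh) = √(2×7.2×84) = 34.78 m/s = 114.1 ft/s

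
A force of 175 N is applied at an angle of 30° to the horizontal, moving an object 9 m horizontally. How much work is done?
W = Fd cosθ = 175×9×cos(30°) = 1364.0 J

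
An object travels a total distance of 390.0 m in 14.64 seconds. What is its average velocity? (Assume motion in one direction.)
v_avg = Δd / Δt = 390.0 / 14.64 = 26.64 m/s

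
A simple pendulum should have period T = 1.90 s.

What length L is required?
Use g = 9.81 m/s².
T = 2π√(L/g) → L = g(T/2π)² = 9.81×(1.9/2π)² = 0.897 m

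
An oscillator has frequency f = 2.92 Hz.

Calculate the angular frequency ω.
ω = 2πf = 2π×2.92 = 18.35 rad/s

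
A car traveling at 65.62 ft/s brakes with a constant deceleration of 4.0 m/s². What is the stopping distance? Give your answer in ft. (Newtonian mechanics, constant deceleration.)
d = v₀² / (2a) (with unit conversion) = 164.1 ft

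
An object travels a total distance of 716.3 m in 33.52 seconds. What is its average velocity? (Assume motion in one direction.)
v_avg = Δd / Δt = 716.3 / 33.52 = 21.37 m/s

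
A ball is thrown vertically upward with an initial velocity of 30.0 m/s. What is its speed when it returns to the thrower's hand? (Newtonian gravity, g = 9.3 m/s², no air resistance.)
By conservation of energy, the ball returns at the same speed = 30.0 m/s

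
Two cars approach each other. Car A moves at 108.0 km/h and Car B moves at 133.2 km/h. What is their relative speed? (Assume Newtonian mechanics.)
v_rel = v_A + v_B = 108.0 + 133.2 = 241.2 km/h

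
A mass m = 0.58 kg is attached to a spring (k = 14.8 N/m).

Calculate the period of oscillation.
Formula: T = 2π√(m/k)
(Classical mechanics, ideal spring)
T = 2π√(m/k) = 2π√(0.58/14.8) = 1.244 s; f = 1/T = 0.804 Hz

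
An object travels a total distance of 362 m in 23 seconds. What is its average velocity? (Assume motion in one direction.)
v_avg = Δd / Δt = 362 / 23 = 15.74 m/s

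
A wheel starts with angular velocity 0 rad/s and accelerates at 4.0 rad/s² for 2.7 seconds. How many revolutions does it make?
θ = ω₀t + ½αt² = 0×2.7 + ½×4.0×2.7² = 14.58 rad
Revolutions = θ/(2π) = 14.58/(2π) = 2.32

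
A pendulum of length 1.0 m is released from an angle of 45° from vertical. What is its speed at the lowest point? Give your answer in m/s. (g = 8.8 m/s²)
h = L(1 − cosθ) = 1.0×(1 − cos45°) = 0.2929 m
v = √(2gh) = √(2×8.8×0.2929) = 2.27 m/s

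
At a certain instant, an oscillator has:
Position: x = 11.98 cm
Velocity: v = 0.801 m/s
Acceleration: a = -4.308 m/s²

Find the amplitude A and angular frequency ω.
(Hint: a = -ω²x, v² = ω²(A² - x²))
a = −ω²x → ω = √(|a|/x) = √(4.308/0.1198) = 5.997 rad/s
v² = ω²(A² − x²) → A = √(x² + v²/ω²) = √(0.1198² + 0.801²/5.997²) = 0.1794 m = 17.94 cm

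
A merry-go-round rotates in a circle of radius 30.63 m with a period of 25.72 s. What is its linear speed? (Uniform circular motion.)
v = 2πr/T = 2π×30.63/25.72 = 7.48 m/s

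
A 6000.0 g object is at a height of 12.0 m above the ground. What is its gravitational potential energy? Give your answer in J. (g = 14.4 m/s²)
PE = mgh = 6 kg × 14.4 m/s² × 12 m = 1037 J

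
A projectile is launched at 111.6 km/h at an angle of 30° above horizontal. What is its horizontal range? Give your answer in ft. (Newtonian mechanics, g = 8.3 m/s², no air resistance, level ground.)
R = v₀² sin(2θ) / g (with unit conversion) = 329.0 ft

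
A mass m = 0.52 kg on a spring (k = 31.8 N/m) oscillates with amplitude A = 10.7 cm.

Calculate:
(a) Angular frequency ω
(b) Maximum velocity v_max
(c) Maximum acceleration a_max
ω = √(k/m) = √(31.8/0.52) = 7.82 rad/s
v_max = ωA = 7.82×0.107 = 0.8367 m/s
a_max = ω²A = 7.82²×0.107 = 6.543 m/s²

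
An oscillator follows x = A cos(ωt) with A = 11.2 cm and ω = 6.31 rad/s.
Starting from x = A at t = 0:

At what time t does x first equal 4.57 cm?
cos(ωt) = x/A = 4.57/11.2 = 0.408
ωt = arccos(0.408) = 1.15 rad
t = 1.15/6.31 = 0.1823 s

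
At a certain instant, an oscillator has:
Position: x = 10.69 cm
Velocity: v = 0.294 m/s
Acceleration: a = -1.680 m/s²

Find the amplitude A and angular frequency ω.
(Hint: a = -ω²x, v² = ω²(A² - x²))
a = −ω²x → ω = √(|a|/x) = √(1.68/0.1069) = 3.964 rad/s
v² = ω²(A² − x²) → A = √(x² + v²/ω²) = √(0.1069² + 0.294²/3.964²) = 0.1301 m = 13.01 cm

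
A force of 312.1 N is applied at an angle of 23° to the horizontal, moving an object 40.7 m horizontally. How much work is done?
W = Fd cosθ = 312.1×40.7×cos(23°) = 11693.0 J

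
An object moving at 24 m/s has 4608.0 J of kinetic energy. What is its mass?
KE = ½mv² → m = 2KE/v² = 2×4608.0/24² = 16.0 kg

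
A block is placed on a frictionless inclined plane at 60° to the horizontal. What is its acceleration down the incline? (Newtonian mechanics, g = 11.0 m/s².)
a = g sin(θ) = 11.0 × sin(60°) = 11.0 × 0.866 = 9.53 m/s²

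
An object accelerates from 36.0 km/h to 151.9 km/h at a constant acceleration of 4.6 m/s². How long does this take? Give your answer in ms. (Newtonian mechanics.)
t = (v - v₀)/a (with unit conversion) = 6999.0 ms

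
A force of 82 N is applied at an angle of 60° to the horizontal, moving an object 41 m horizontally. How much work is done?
W = Fd cosθ = 82×41×cos(60°) = 1681.0 J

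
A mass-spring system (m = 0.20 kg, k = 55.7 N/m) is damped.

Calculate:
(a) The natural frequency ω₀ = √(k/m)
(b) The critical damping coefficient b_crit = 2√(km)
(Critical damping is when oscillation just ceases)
ω₀ = √(k/m) = √(55.7/0.2) = 16.69 rad/s
b_crit = 2√(km) = 2√(55.7×0.2) = 6.675 kg/s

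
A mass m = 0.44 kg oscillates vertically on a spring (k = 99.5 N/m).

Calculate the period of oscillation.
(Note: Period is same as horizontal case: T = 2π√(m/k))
T = 2π√(m/k) = 2π√(0.44/99.5) = 0.4178 s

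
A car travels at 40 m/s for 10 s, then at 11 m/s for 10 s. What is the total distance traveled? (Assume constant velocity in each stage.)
d₁ = v₁t₁ = 40 × 10 = 400 m
d₂ = v₂t₂ = 11 × 10 = 110 m
d_total = 400 + 110 = 510 m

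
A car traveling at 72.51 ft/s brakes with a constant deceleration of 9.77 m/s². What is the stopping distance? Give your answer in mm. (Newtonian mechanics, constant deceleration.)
d = v₀² / (2a) (with unit conversion) = 25000.0 mm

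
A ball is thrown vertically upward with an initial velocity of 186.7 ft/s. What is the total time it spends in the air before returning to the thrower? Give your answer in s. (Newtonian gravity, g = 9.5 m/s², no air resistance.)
t_total = 2v₀/g (with unit conversion) = 11.98 s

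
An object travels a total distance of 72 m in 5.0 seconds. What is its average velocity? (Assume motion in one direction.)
v_avg = Δd / Δt = 72 / 5.0 = 14.4 m/s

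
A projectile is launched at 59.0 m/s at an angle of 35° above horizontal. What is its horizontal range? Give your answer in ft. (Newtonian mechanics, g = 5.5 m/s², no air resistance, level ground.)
R = v₀² sin(2θ) / g (with unit conversion) = 1951.0 ft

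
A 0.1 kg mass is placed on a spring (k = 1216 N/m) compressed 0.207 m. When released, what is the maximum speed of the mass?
½kx² = ½mv² → v = x√(k/m) = 0.207×√(1216/0.1) = 22.83 m/s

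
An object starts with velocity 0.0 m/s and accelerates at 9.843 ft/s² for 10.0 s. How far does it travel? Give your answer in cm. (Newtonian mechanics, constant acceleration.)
d = v₀t + ½at² (with unit conversion) = 15000.0 cm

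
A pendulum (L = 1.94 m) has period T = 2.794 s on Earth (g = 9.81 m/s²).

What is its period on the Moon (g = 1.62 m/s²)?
T = 2π√(L/g), so T_moon/T_earth = √(g_earth/g_moon)
T_moon = 2π√(1.94/1.62) = 6.876 s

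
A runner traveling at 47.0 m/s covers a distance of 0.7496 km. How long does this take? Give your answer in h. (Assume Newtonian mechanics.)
t = d/v (with unit conversion) = 0.00443 h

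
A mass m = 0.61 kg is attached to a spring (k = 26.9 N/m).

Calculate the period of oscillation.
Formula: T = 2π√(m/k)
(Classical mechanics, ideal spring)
T = 2π√(m/k) = 2π√(0.61/26.9) = 0.9462 s; f = 1/T = 1.057 Hz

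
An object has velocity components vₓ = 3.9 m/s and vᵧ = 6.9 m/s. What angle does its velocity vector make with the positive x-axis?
θ = arctan(vᵧ/vₓ) = arctan(6.9/3.9) = 60.52°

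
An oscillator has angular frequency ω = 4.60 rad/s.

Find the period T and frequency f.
T = 2π/ω = 2π/4.6 = 1.366 s; f = ω/2π = 0.7321 Hz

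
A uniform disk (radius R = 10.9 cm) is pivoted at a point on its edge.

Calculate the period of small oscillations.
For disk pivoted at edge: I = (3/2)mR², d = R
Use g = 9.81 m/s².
I/m = (3/2)R² = 0.01782 m²; d = R = 0.109 m
T = 2π√((3/2)R²/(gR)) = 2π√(3R/(2g)) = 0.8112 s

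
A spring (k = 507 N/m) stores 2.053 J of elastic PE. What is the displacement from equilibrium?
PE = ½kx² → x = √(2PE/k) = √(2×2.053/507) = 0.08999 m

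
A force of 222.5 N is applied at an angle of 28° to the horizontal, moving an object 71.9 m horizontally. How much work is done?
W = Fd cosθ = 222.5×71.9×cos(28°) = 14125.0 J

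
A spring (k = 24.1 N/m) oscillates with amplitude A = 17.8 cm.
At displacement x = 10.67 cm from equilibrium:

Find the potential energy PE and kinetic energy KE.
E_total = ½kA² = ½×24.1×(0.178)² = 0.3818 J
PE = ½kx² = ½×24.1×(0.1067)² = 0.1372 J
KE = E_total − PE = 0.2446 J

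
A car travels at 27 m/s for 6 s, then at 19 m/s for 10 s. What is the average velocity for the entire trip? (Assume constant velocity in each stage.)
d₁ = v₁t₁ = 27 × 6 = 162 m
d₂ = v₂t₂ = 19 × 10 = 190 m
d_total = 352 m, t_total = 16 s
v_avg = d_total/t_total = 352/16 = 22.0 m/s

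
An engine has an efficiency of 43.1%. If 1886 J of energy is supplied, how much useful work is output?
W_out = η × W_in = 0.431 × 1886 = 812.87 J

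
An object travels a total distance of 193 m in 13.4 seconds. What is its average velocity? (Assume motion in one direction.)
v_avg = Δd / Δt = 193 / 13.4 = 14.4 m/s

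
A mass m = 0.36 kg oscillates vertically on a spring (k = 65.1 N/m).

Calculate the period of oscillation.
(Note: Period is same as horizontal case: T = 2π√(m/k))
T = 2π√(m/k) = 2π√(0.36/65.1) = 0.4672 s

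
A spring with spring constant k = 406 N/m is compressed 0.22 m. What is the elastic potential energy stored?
PE = ½kx² = ½×406×0.22² = 9.825 J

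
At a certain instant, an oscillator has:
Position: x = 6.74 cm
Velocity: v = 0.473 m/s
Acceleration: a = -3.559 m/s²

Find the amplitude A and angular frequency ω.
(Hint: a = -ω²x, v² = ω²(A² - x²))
a = −ω²x → ω = √(|a|/x) = √(3.559/0.0674) = 7.267 rad/s
v² = ω²(A² − x²) → A = √(x² + v²/ω²) = √(0.0674² + 0.473²/7.267²) = 0.0937 m = 9.37 cm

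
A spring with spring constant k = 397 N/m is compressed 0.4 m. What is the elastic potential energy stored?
PE = ½kx² = ½×397×0.4² = 31.76 J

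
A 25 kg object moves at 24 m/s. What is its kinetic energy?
KE = ½mv² = ½×25×24² = 7200.0 J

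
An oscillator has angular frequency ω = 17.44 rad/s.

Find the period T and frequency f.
T = 2π/ω = 2π/17.44 = 0.3603 s; f = ω/2π = 2.776 Hz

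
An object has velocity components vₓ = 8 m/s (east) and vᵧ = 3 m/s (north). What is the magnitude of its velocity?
|v| = √(vₓ² + vᵧ²) = √(8² + 3²) = √(73) = 8.54 m/s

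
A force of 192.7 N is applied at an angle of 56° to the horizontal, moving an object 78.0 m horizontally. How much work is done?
W = Fd cosθ = 192.7×78.0×cos(56°) = 8405.0 J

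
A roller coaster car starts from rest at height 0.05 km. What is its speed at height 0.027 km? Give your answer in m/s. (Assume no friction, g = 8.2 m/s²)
mgh₁ = ½mv₂² + mgh₂ → v₂ = √(2g(h₁−h₂)) = √(2×8.2×(50−27)) = 19.42 m/s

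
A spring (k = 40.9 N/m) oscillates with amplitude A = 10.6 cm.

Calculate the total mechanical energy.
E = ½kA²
E = ½kA² = ½×40.9×(0.106)² = 0.2298 J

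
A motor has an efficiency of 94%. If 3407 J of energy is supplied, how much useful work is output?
W_out = η × W_in = 0.94 × 3407 = 3202.6 J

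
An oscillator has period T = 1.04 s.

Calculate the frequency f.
f = 1/T = 1/1.04 = 0.9615 Hz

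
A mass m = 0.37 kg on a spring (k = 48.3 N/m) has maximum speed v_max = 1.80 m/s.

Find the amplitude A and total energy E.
½mv²_max = ½kA² → A = v_max√(m/k) = 1.8×√(0.37/48.3) = 0.1575 m = 15.75 cm
E = ½mv²_max = ½×0.37×1.8² = 0.5994 J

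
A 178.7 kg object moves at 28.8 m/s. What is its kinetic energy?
KE = ½mv² = ½×178.7×28.8² = 74110.46 J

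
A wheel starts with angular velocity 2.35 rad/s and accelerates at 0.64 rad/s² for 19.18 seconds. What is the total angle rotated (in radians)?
θ = ω₀t + ½αt² = 2.35×19.18 + ½×0.64×19.18² = 162.79 rad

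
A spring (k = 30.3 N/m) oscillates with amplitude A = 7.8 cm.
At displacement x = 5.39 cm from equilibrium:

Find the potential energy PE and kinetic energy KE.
E_total = ½kA² = ½×30.3×(0.078)² = 0.09217 J
PE = ½kx² = ½×30.3×(0.0539)² = 0.04401 J
KE = E_total − PE = 0.04816 J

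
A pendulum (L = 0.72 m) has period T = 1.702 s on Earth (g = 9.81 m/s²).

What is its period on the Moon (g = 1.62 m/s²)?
T = 2π√(L/g), so T_moon/T_earth = √(g_earth/g_moon)
T_moon = 2π√(0.72/1.62) = 4.189 s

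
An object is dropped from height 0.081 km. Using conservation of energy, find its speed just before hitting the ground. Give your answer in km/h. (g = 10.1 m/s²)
mgh = ½mv² → v = √(2gh) = √(2×10.1×81) = 40.45 m/s = 145.6 km/h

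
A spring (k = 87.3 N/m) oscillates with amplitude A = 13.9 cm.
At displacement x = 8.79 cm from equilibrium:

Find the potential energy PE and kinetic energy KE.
E_total = ½kA² = ½×87.3×(0.139)² = 0.8434 J
PE = ½kx² = ½×87.3×(0.0879)² = 0.3373 J
KE = E_total − PE = 0.5061 J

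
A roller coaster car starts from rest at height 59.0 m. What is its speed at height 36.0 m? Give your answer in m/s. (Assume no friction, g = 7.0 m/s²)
mgh₁ = ½mv₂² + mgh₂ → v₂ = √(2g(h₁−h₂)) = √(2×7.0×(59−36)) = 17.94 m/s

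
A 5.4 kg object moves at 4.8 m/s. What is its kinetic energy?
KE = ½mv² = ½×5.4×4.8² = 62.208 J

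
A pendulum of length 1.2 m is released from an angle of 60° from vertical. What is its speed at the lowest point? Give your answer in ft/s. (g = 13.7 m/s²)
h = L(1 − cosθ) = 1.2×(1 − cos60°) = 0.6 m
v = √(2gh) = √(2×13.7×0.6) = 4.055 m/s = 13.3 ft/s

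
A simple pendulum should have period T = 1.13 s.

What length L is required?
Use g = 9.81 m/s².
T = 2π√(L/g) → L = g(T/2π)² = 9.81×(1.13/2π)² = 0.3173 m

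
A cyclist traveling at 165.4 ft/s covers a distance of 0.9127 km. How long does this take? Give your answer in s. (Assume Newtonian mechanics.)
t = d/v (with unit conversion) = 18.1 s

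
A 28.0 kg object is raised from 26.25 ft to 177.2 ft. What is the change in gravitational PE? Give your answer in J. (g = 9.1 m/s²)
ΔPE = mg(h₂ − h₁) = 28 kg × 9.1 m/s² × (54.01 − 8.001) m = 1.172e+04 J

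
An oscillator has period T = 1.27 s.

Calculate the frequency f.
f = 1/T = 1/1.27 = 0.7874 Hz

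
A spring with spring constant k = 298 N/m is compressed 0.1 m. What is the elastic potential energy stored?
PE = ½kx² = ½×298×0.1² = 1.49 J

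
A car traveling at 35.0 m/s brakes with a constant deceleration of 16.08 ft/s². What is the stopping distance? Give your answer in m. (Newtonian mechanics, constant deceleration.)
d = v₀² / (2a) (with unit conversion) = 125.0 m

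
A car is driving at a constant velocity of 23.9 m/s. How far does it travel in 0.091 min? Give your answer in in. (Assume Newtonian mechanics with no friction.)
d = vt (with unit conversion) = 5138.0 in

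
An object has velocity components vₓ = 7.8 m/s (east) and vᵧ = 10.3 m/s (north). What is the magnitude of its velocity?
|v| = √(vₓ² + vᵧ²) = √(7.8² + 10.3²) = √(166.93) = 12.92 m/s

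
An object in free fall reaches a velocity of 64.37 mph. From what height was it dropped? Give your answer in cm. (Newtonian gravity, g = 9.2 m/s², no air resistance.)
h = v²/(2g) (with unit conversion) = 4500.0 cm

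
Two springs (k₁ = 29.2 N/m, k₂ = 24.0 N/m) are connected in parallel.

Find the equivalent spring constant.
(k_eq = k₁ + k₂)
k_eq = k₁ + k₂ = 29.2 + 24.0 = 53.2 N/m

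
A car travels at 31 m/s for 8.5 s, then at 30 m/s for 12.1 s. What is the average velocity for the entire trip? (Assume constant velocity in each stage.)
d₁ = v₁t₁ = 31 × 8.5 = 263.5 m
d₂ = v₂t₂ = 30 × 12.1 = 363 m
d_total = 626.5 m, t_total = 20.6 s
v_avg = d_total/t_total = 626.5/20.6 = 30.41 m/s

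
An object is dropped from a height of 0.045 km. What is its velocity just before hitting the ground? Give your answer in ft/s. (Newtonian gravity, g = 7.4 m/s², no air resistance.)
v = √(2gh) (with unit conversion) = 84.67 ft/s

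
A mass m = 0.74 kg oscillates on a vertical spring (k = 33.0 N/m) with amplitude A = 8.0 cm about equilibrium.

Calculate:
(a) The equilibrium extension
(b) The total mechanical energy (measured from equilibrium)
x_eq = mg/k = 0.74×9.81/33.0 = 0.22 m = 22 cm
E = ½kA² = ½×33.0×(0.08)² = 0.1056 J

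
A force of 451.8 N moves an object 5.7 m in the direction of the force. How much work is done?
W = Fd = 451.8×5.7 = 2575.3 J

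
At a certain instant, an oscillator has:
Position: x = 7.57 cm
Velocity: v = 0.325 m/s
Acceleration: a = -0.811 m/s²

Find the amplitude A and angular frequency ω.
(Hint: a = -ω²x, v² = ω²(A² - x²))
a = −ω²x → ω = √(|a|/x) = √(0.811/0.0757) = 3.273 rad/s
v² = ω²(A² − x²) → A = √(x² + v²/ω²) = √(0.0757² + 0.325²/3.273²) = 0.1249 m = 12.49 cm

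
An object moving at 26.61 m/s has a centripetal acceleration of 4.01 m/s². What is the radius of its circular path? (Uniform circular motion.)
r = v²/a_c = 26.61²/4.01 = 176.58 m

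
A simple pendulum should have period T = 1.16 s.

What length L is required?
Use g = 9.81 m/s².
T = 2π√(L/g) → L = g(T/2π)² = 9.81×(1.16/2π)² = 0.3344 m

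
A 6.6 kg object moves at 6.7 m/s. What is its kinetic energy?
KE = ½mv² = ½×6.6×6.7² = 148.137 J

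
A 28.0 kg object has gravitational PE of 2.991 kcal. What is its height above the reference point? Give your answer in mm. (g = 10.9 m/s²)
PE = mgh → h = PE/(mg) = 1.251e+04 J / (28 kg × 10.9 m/s²) = 41 m = 41000.0 mm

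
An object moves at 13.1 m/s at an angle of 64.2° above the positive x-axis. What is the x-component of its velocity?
vₓ = v cos(θ) = 13.1 × cos(64.2°) = 5.7 m/s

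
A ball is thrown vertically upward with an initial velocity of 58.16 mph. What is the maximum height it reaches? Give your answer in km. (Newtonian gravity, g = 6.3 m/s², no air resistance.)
h_max = v₀²/(2g) (with unit conversion) = 0.05365 km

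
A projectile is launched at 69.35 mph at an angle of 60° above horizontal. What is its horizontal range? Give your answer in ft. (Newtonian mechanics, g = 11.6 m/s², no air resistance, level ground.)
R = v₀² sin(2θ) / g (with unit conversion) = 235.4 ft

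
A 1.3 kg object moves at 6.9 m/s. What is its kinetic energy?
KE = ½mv² = ½×1.3×6.9² = 30.9465 J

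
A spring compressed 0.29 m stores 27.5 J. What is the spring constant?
PE = ½kx² → k = 2PE/x² = 2×27.5/0.29² = 654.0 N/m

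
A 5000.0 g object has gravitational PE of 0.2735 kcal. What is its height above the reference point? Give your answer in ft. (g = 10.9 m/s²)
PE = mgh → h = PE/(mg) = 1144 J / (5 kg × 10.9 m/s²) = 21 m = 68.89 ft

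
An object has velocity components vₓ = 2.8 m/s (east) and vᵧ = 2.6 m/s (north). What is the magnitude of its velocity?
|v| = √(vₓ² + vᵧ²) = √(2.8² + 2.6²) = √(14.6) = 3.82 m/s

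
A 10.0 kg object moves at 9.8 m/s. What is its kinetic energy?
KE = ½mv² = ½×10.0×9.8² = 480.2 J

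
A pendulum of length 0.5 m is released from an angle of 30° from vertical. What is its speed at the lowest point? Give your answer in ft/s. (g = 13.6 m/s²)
h = L(1 − cosθ) = 0.5×(1 − cos30°) = 0.06699 m
v = √(2gh) = √(2×13.6×0.06699) = 1.35 m/s = 4.429 ft/s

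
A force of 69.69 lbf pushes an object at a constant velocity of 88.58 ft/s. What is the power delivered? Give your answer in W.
P = Fv = 310 N × 27 m/s = 8370 W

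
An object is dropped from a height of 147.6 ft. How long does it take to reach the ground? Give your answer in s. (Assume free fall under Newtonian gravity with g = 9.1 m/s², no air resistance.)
t = √(2h/g) (with unit conversion) = 3.144 s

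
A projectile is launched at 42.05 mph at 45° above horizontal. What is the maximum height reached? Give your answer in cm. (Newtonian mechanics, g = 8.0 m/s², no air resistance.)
H = v₀²sin²(θ)/(2g) (with unit conversion) = 1104.0 cm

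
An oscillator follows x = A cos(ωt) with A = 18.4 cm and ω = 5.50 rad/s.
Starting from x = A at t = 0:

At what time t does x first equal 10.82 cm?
cos(ωt) = x/A = 10.82/18.4 = 0.588
ωt = arccos(0.588) = 0.9422 rad
t = 0.9422/5.5 = 0.1713 s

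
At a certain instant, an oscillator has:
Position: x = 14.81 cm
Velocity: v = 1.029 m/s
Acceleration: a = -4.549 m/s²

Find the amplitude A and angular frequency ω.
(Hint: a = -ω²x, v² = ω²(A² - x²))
a = −ω²x → ω = √(|a|/x) = √(4.549/0.1481) = 5.542 rad/s
v² = ω²(A² − x²) → A = √(x² + v²/ω²) = √(0.1481² + 1.029²/5.542²) = 0.2375 m = 23.75 cm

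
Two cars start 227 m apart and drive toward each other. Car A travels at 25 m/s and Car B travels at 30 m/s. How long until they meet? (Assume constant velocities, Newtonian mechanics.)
Combined speed: v_combined = 25 + 30 = 55 m/s
Time to meet: t = d/55 = 227/55 = 4.13 s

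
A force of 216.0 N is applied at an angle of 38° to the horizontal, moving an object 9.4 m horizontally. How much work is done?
W = Fd cosθ = 216.0×9.4×cos(38°) = 1600.0 J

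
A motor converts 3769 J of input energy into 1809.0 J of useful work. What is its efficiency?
η = W_out/W_in = 1809.0/3769 = 0.48 = 48.0%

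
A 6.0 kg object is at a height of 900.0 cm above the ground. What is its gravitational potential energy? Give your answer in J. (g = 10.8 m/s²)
PE = mgh = 6 kg × 10.8 m/s² × 9 m = 583.2 J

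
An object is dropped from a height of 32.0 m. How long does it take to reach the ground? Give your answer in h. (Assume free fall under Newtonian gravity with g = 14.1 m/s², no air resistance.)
t = √(2h/g) (with unit conversion) = 0.0005918 h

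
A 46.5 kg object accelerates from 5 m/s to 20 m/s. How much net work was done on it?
W_net = ΔKE = ½m(v₂² − v₁²) = ½×46.5×(20² − 5²) = 8718.75 J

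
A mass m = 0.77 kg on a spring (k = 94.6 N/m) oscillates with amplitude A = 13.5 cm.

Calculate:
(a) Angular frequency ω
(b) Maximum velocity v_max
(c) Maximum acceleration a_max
ω = √(k/m) = √(94.6/0.77) = 11.08 rad/s
v_max = ωA = 11.08×0.135 = 1.496 m/s
a_max = ω²A = 11.08²×0.135 = 16.59 m/s²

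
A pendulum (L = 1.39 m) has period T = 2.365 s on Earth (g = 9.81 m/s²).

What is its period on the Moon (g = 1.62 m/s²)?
T = 2π√(L/g), so T_moon/T_earth = √(g_earth/g_moon)
T_moon = 2π√(1.39/1.62) = 5.82 s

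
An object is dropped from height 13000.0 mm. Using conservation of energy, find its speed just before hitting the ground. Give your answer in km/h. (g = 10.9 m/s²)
mgh = ½mv² → v = √(2gh) = √(2×10.9×13) = 16.83 m/s = 60.6 km/h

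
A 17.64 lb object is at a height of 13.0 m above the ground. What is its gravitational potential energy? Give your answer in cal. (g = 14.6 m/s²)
PE = mgh = 8.001 kg × 14.6 m/s² × 13 m = 1519 J = 363.0 cal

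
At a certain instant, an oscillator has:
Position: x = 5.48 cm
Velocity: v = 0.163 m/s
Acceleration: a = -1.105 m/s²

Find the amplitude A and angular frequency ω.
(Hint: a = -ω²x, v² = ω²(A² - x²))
a = −ω²x → ω = √(|a|/x) = √(1.105/0.0548) = 4.49 rad/s
v² = ω²(A² − x²) → A = √(x² + v²/ω²) = √(0.0548² + 0.163²/4.49²) = 0.06573 m = 6.573 cm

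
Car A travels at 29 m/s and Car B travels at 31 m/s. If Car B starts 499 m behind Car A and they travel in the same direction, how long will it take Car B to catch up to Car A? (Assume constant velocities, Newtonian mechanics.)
Relative speed: v_rel = 31 - 29 = 2 m/s
Time to catch: t = d₀/v_rel = 499/2 = 249.5 s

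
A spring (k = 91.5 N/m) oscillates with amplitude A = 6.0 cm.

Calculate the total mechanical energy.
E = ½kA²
E = ½kA² = ½×91.5×(0.06)² = 0.1647 J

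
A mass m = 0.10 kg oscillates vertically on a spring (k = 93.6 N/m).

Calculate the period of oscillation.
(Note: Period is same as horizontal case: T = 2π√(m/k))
T = 2π√(m/k) = 2π√(0.1/93.6) = 0.2054 s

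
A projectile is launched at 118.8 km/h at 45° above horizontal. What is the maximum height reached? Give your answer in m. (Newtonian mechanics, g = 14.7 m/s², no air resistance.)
H = v₀²sin²(θ)/(2g) (with unit conversion) = 18.52 m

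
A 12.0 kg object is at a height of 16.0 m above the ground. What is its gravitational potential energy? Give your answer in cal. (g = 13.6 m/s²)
PE = mgh = 12 kg × 13.6 m/s² × 16 m = 2611 J = 624.1 cal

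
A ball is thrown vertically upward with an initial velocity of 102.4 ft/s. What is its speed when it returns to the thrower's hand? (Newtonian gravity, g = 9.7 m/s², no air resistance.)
By conservation of energy, the ball returns at the same speed = 102.4 ft/s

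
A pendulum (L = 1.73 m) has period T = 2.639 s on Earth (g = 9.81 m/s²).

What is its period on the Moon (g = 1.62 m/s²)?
T = 2π√(L/g), so T_moon/T_earth = √(g_earth/g_moon)
T_moon = 2π√(1.73/1.62) = 6.493 s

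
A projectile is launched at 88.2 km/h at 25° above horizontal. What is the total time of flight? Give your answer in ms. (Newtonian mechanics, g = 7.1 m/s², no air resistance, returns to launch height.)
T = 2v₀sin(θ)/g (with unit conversion) = 2917.0 ms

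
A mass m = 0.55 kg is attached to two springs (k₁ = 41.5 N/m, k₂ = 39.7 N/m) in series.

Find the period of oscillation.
k_eq = k₁k₂/(k₁+k₂) = 20.29 N/m
T = 2π√(m/k_eq) = 2π√(0.55/20.29) = 1.034 s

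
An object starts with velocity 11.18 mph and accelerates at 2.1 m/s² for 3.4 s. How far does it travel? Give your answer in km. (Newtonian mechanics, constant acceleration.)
d = v₀t + ½at² (with unit conversion) = 0.02913 km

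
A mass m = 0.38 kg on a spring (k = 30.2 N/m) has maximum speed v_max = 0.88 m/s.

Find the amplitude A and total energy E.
½mv²_max = ½kA² → A = v_max√(m/k) = 0.88×√(0.38/30.2) = 0.09871 m = 9.871 cm
E = ½mv²_max = ½×0.38×0.88² = 0.1471 J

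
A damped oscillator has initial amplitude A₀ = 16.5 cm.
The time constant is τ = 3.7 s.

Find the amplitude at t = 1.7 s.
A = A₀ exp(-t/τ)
A = A₀ exp(−t/τ) = 16.5×exp(−1.7/3.7) = 10.42 cm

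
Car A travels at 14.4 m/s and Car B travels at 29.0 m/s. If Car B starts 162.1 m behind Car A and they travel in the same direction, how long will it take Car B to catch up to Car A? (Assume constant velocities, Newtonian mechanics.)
Relative speed: v_rel = 29.0 - 14.4 = 14.6 m/s
Time to catch: t = d₀/v_rel = 162.1/14.6 = 11.1 s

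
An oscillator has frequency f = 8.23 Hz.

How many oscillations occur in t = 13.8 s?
n = f×t = 8.23×13.8 = 113.6 oscillations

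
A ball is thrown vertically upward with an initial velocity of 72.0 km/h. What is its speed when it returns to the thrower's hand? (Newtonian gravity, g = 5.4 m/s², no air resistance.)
By conservation of energy, the ball returns at the same speed = 72.0 km/h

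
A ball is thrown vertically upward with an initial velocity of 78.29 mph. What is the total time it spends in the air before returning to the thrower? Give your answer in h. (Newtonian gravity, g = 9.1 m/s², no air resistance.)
t_total = 2v₀/g (with unit conversion) = 0.002137 h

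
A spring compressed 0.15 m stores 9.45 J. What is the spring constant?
PE = ½kx² → k = 2PE/x² = 2×9.45/0.15² = 840.0 N/m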